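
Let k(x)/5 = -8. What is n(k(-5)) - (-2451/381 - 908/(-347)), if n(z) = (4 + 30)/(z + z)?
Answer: 5978147/1762760 ≈ 3.3914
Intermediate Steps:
k(x) = -40 (k(x) = 5*(-8) = -40)
n(z) = 17/z (n(z) = 34/((2*z)) = 34*(1/(2*z)) = 17/z)
n(k(-5)) - (-2451/381 - 908/(-347)) = 17/(-40) - (-2451/381 - 908/(-347)) = 17*(-1/40) - (-2451*1/381 - 908*(-1/347)) = -17/40 - (-817/127 + 908/347) = -17/40 - 1*(-168183/44069) = -17/40 + 168183/44069 = 5978147/1762760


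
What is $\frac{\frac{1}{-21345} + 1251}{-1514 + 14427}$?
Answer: $\frac{26702594}{275627985} \approx 0.096879$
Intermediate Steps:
$\frac{\frac{1}{-21345} + 1251}{-1514 + 14427} = \frac{- \frac{1}{21345} + 1251}{12913} = \frac{26702594}{21345} \cdot \frac{1}{12913} = \frac{26702594}{275627985}$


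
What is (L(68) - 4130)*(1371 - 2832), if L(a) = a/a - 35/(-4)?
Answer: 24078741/4 ≈ 6.0197e+6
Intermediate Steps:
L(a) = 39/4 (L(a) = 1 - 35*(-¼) = 1 + 35/4 = 39/4)
(L(68) - 4130)*(1371 - 2832) = (39/4 - 4130)*(1371 - 2832) = -16481/4*(-1461) = 24078741/4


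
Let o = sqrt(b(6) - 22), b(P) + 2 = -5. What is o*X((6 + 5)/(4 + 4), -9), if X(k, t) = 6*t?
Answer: -54*I*sqrt(29) ≈ -290.8*I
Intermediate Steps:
b(P) = -7 (b(P) = -2 - 5 = -7)
o = I*sqrt(29) (o = sqrt(-7 - 22) = sqrt(-29) = I*sqrt(29) ≈ 5.3852*I)
o*X((6 + 5)/(4 + 4), -9) = (I*sqrt(29))*(6*(-9)) = (I*sqrt(29))*(-54) = -54*I*sqrt(29)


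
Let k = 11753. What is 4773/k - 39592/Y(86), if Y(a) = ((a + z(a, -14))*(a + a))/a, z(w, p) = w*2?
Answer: -115715477/1516137 ≈ -76.323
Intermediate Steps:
z(w, p) = 2*w
Y(a) = 6*a (Y(a) = ((a + 2*a)*(a + a))/a = ((3*a)*(2*a))/a = (6*a²)/a = 6*a)
4773/k - 39592/Y(86) = 4773/11753 - 39592/(6*86) = 4773*(1/11753) - 39592/516 = 4773/11753 - 39592*1/516 = 4773/11753 - 9898/129 = -115715477/1516137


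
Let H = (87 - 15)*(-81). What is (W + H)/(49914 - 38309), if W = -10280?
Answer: -16112/11605 ≈ -1.3884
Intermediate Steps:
H = -5832 (H = 72*(-81) = -5832)
(W + H)/(49914 - 38309) = (-10280 - 5832)/(49914 - 38309) = -16112/11605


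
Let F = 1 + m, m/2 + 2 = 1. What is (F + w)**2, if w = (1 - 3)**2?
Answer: 9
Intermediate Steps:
m = -2 (m = -4 + 2*1 = -4 + 2 = -2)
F = -1 (F = 1 - 2 = -1)
w = 4 (w = (-2)**2 = 4)
(F + w)**2 = (-1 + 4)**2 = 3**2 = 9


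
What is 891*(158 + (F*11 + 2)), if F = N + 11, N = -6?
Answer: 191565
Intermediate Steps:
F = 5 (F = -6 + 11 = 5)
891*(158 + (F*11 + 2)) = 891*(158 + (5*11 + 2)) = 891*(158 + (55 + 2)) = 891*(158 + 57) = 891*215 = 191565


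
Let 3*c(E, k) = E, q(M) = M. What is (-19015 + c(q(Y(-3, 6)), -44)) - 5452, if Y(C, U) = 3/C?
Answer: -73402/3 ≈ -24467.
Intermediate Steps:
c(E, k) = E/3
(-19015 + c(q(Y(-3, 6)), -44)) - 5452 = (-19015 + (3/(-3))/3) - 5452 = (-19015 + (3*(-1/3))/3) - 5452 = (-19015 + (1/3)*(-1)) - 5452 = (-19015 - 1/3) - 5452 = -57046/3 - 5452 = -73402/3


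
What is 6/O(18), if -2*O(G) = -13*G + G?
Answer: 1/18 ≈ 0.055556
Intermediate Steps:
O(G) = 6*G (O(G) = -(-13*G + G)/2 = -(-6)*G = 6*G)
6/O(18) = 6/((6*18)) = 6/108 = 6*(1/108) = 1/18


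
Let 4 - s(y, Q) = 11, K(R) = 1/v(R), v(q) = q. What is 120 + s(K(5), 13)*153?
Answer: -951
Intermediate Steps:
K(R) = 1/R
s(y, Q) = -7 (s(y, Q) = 4 - 1*11 = 4 - 11 = -7)
120 + s(K(5), 13)*153 = 120 - 7*153 = 120 - 1071 = -951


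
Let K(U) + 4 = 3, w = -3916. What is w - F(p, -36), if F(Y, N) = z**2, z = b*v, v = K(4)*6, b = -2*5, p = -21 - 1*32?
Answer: -7516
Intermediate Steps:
K(U) = -1 (K(U) = -4 + 3 = -1)
p = -53 (p = -21 - 32 = -53)
b = -10
v = -6 (v = -1*6 = -6)
z = 60 (z = -10*(-6) = 60)
F(Y, N) = 3600 (F(Y, N) = 60**2 = 3600)
w - F(p, -36) = -3916 - 1*3600 = -3916 - 3600 = -7516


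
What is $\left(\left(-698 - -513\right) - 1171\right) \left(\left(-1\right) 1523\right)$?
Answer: $2065188$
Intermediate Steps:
$\left(\left(-698 - -513\right) - 1171\right) \left(\left(-1\right) 1523\right) = \left(\left(-698 + 513\right) - 1171\right) \left(-1523\right) = \left(-185 - 1171\right) \left(-1523\right) = \left(-1356\right) \left(-1523\right) = 2065188$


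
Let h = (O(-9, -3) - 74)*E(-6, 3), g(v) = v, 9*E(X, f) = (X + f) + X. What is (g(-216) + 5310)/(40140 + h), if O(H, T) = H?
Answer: 5094/40223 ≈ 0.12664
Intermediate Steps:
E(X, f) = f/9 + 2*X/9 (E(X, f) = ((X + f) + X)/9 = (f + 2*X)/9 = f/9 + 2*X/9)
h = 83 (h = (-9 - 74)*((⅑)*3 + (2/9)*(-6)) = -83*(⅓ - 4/3) = -83*(-1) = 83)
(g(-216) + 5310)/(40140 + h) = (-216 + 5310)/(40140 + 83) = 5094/40223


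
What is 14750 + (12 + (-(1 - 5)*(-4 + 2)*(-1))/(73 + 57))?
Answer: 959534/65 ≈ 14762.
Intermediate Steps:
14750 + (12 + (-(1 - 5)*(-4 + 2)*(-1))/(73 + 57)) = 14750 + (12 + (-(-4)*(-2)*(-1))/130) = 14750 + (12 + (-1*8*(-1))*(1/130)) = 14750 + (12 - 8*(-1)*(1/130)) = 14750 + (12 + 8*(1/130)) = 14750 + (12 + 4/65) = 14750 + 784/65 = 959534/65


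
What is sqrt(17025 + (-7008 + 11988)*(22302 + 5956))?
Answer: 3*sqrt(15637985) ≈ 11863.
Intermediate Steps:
sqrt(17025 + (-7008 + 11988)*(22302 + 5956)) = sqrt(17025 + 4980*28258) = sqrt(17025 + 140724840) = sqrt(140741865) = 3*sqrt(15637985)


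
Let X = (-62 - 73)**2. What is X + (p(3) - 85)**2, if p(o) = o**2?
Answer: 24001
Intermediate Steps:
X = 18225 (X = (-135)**2 = 18225)
X + (p(3) - 85)**2 = 18225 + (3**2 - 85)**2 = 18225 + (9 - 85)**2 = 18225 + (-76)**2 = 18225 + 5776 = 24001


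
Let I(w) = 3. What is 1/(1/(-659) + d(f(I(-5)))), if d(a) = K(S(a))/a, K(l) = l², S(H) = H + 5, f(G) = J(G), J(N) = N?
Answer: 1977/42173 ≈ 0.046878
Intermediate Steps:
f(G) = G
S(H) = 5 + H
d(a) = (5 + a)²/a
1/(1/(-659) + d(f(I(-5)))) = 1/(1/(-659) + (5 + 3)²/3) = 1/(-1/659 + (⅓)*8²) = 1/(-1/659 + (⅓)*64) = 1/(-1/659 + 64/3) = 1/(42173/1977) = 1977/42173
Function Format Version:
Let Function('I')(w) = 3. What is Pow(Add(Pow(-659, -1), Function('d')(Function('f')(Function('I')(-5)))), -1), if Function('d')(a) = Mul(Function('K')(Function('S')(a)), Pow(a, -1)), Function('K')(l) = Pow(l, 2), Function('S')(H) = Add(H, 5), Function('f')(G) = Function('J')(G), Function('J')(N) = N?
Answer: Rational(1977, 42173) ≈ 0.046878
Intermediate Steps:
Function('f')(G) = G
Function('S')(H) = Add(5, H)
Function('d')(a) = Mul(Pow(a, -1), Pow(Add(5, a), 2)) (Function('d')(a) = Mul(Pow(Add(5, a), 2), Pow(a, -1)) = Mul(Pow(a, -1), Pow(Add(5, a), 2)))
Pow(Add(Pow(-659, -1), Function('d')(Function('f')(Function('I')(-5)))), -1) = Pow(Add(Pow(-659, -1), Mul(Pow(3, -1), Pow(Add(5, 3), 2))), -1) = Pow(Add(Rational(-1, 659), Mul(Rational(1, 3), Pow(8, 2))), -1) = Pow(Add(Rational(-1, 659), Mul(Rational(1, 3), 64)), -1) = Pow(Add(Rational(-1, 659), Rational(64, 3)), -1) = Pow(Rational(42173, 1977), -1) = Rational(1977, 42173)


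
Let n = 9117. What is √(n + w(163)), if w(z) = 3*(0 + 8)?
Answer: √9141 ≈ 95.609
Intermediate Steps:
w(z) = 24 (w(z) = 3*8 = 24)
√(n + w(163)) = √(9117 + 24) = √9141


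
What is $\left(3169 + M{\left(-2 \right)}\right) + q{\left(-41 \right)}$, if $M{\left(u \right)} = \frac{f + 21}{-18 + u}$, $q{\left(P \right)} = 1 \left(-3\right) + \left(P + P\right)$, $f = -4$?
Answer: $\frac{61663}{20} \approx 3083.1$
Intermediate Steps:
$q{\left(P \right)} = -3 + 2 P$
$M{\left(u \right)} = \frac{17}{-18 + u}$ ($M{\left(u \right)} = \frac{-4 + 21}{-18 + u} = \frac{17}{-18 + u}$)
$\left(3169 + M{\left(-2 \right)}\right) + q{\left(-41 \right)} = \left(3169 + \frac{17}{-18 - 2}\right) + \left(-3 + 2 \left(-41\right)\right) = \left(3169 + \frac{17}{-20}\right) - 85 = \left(3169 + 17 \left(- \frac{1}{20}\right)\right) - 85 = \left(3169 - \frac{17}{20}\right) - 85 = \frac{63363}{20} - 85 = \frac{61663}{20}$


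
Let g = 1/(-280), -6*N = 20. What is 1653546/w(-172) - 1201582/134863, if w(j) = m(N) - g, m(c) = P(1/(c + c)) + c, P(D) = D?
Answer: -187325338550506/394204549 ≈ -4.7520e+5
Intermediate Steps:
N = -10/3 (N = -⅙*20 = -10/3 ≈ -3.3333)
g = -1/280 ≈ -0.0035714
m(c) = c + 1/(2*c) (m(c) = 1/(c + c) + c = 1/(2*c) + c = c + 1/(2*c))
w(j) = -2923/840 (w(j) = (-10/3 + 1/(2*(-10/3))) - 1*(-1/280) = (-10/3 + (½)*(-3/10)) + 1/280 = (-10/3 - 3/20) + 1/280 = -209/60 + 1/280 = -2923/840)
1653546/w(-172) - 1201582/134863 = 1653546/(-2923/840) - 1201582/134863 = 1653546*(-840/2923) - 1201582*1/134863 = -1388978640/2923 - 1201582/134863 = -187325338550506/394204549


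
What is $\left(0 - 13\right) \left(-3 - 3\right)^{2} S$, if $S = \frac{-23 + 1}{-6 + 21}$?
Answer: $\frac{3432}{5} \approx 686.4$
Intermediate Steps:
$S = - \frac{22}{15} \approx -1.4667$
$\left(0 - 13\right) \left(-3 - 3\right)^{2} S = \left(0 - 13\right) \left(-3 - 3\right)^{2} \left(- \frac{22}{15}\right) = \left(0 - 13\right) \left(-6\right)^{2} \left(- \frac{22}{15}\right) = \left(-13\right) 36 \left(- \frac{22}{15}\right) = \left(-468\right) \left(- \frac{22}{15}\right) = \frac{3432}{5}$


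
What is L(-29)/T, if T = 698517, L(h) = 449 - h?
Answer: 478/698517 ≈ 0.00068431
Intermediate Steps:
L(-29)/T = (449 - 1*(-29))/698517 = (449 + 29)*(1/698517) = 478*(1/698517) = 478/698517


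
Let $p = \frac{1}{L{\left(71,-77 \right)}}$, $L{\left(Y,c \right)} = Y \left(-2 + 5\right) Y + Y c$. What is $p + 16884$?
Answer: $\frac{163031905}{9656} \approx 16884.0$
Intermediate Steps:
$L{\left(Y,c \right)} = 3 Y^{2} + Y c$ ($L{\left(Y,c \right)} = Y 3 Y + Y c = 3 Y Y + Y c = 3 Y^{2} + Y c$)
$p = \frac{1}{9656}$ ($p = \frac{1}{71 \left(-77 + 3 \cdot 71\right)} = \frac{1}{71 \left(-77 + 213\right)} = \frac{1}{71 \cdot 136} = \frac{1}{9656} \approx 0.00010356$)
$p + 16884 = \frac{1}{9656} + 16884 = \frac{163031905}{9656}$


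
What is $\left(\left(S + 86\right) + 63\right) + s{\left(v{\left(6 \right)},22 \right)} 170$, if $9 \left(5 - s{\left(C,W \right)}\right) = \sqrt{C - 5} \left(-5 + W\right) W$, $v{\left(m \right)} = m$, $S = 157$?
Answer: $- \frac{53176}{9} \approx -5908.4$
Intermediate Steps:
$s{\left(C,W \right)} = 5 - \frac{W \sqrt{-5 + C} \left(-5 + W\right)}{9}$ ($s{\left(C,W \right)} = 5 - \frac{\sqrt{C - 5} \left(-5 + W\right) W}{9} = 5 - \frac{\sqrt{-5 + C} \left(-5 + W\right) W}{9} = 5 - \frac{W \sqrt{-5 + C} \left(-5 + W\right)}{9}$)
$\left(\left(S + 86\right) + 63\right) + s{\left(v{\left(6 \right)},22 \right)} 170 = \left(\left(157 + 86\right) + 63\right) + \left(5 - \frac{22^{2} \sqrt{-5 + 6}}{9} + \frac{5}{9} \cdot 22 \sqrt{-5 + 6}\right) 170 = \left(243 + 63\right) + \left(5 - \frac{484 \sqrt{1}}{9} + \frac{5}{9} \cdot 22 \sqrt{1}\right) 170 = 306 + \left(5 - \frac{484}{9} \cdot 1 + \frac{5}{9} \cdot 22 \cdot 1\right) 170 = 306 + \left(5 - \frac{484}{9} + \frac{110}{9}\right) 170 = 306 - \frac{55930}{9} = - \frac{53176}{9}$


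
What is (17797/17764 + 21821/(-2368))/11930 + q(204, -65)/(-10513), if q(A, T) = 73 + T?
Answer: -1911695341301/1318953787425920 ≈ -0.0014494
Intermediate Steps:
(17797/17764 + 21821/(-2368))/11930 + q(204, -65)/(-10513) = (17797/17764 + 21821/(-2368))/11930 + (73 - 65)/(-10513) = (17797*(1/17764) + 21821*(-1/2368))*(1/11930) + 8*(-1/10513) = (17797/17764 - 21821/2368)*(1/11930) - 8/10513 = -86371237/10516288*1/11930 - 8/10513 = -86371237/125459315840 - 8/10513 = -1911695341301/1318953787425920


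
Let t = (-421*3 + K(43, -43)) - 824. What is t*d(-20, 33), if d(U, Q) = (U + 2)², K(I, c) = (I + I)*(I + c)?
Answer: -676188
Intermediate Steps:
K(I, c) = 2*I*(I + c) (K(I, c) = (2*I)*(I + c) = 2*I*(I + c))
d(U, Q) = (2 + U)²
t = -2087 (t = (-421*3 + 2*43*(43 - 43)) - 824 = (-1263 + 2*43*0) - 824 = (-1263 + 0) - 824 = -1263 - 824 = -2087)
t*d(-20, 33) = -2087*(2 - 20)² = -2087*(-18)² = -2087*324 = -676188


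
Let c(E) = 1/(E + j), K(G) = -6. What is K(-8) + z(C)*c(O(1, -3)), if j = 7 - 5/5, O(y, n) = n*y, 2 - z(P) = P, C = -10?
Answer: -2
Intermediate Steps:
z(P) = 2 - P
j = 6 (j = 7 - 5*1/5 = 7 - 1 = 6)
c(E) = 1/(6 + E) (c(E) = 1/(E + 6) = 1/(6 + E))
K(-8) + z(C)*c(O(1, -3)) = -6 + (2 - 1*(-10))/(6 - 3*1) = -6 + (2 + 10)/(6 - 3) = -6 + 12/3 = -6 + 12*(1/3) = -6 + 4 = -2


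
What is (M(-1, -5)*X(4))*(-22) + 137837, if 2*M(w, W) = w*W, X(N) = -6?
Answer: 138167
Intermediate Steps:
M(w, W) = W*w/2 (M(w, W) = (w*W)/2 = (W*w)/2 = W*w/2)
(M(-1, -5)*X(4))*(-22) + 137837 = (((½)*(-5)*(-1))*(-6))*(-22) + 137837 = ((5/2)*(-6))*(-22) + 137837 = -15*(-22) + 137837 = 330 + 137837 = 138167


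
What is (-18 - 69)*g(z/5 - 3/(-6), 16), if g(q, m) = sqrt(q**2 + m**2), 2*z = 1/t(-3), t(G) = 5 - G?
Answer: -87*sqrt(1640081)/80 ≈ -1392.7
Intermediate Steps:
z = 1/16 (z = 1/(2*(5 - 1*(-3))) = 1/(2*(5 + 3)) = (1/2)/8 = (1/2)*(1/8) = 1/16 ≈ 0.062500)
g(q, m) = sqrt(m**2 + q**2)
(-18 - 69)*g(z/5 - 3/(-6), 16) = (-18 - 69)*sqrt(16**2 + ((1/16)/5 - 3/(-6))**2) = -87*sqrt(256 + ((1/16)*(1/5) - 3*(-1/6))**2) = -87*sqrt(256 + (1/80 + 1/2)**2) = -87*sqrt(256 + (41/80)**2) = -87*sqrt(256 + 1681/6400) = -87*sqrt(1640081)/80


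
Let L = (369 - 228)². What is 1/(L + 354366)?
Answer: 1/374247 ≈ 2.6720e-6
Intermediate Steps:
L = 19881 (L = 141² = 19881)
1/(L + 354366) = 1/(19881 + 354366) = 1/374247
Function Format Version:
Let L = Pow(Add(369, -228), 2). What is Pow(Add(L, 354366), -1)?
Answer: Rational(1, 374247) ≈ 2.6720e-6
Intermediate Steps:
L = 19881 (L = Pow(141, 2) = 19881)
Pow(Add(L, 354366), -1) = Pow(Add(19881, 354366), -1) = Pow(374247, -1) = Rational(1, 374247)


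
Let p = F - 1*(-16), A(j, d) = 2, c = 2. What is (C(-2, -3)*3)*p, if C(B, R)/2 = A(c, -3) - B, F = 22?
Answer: 912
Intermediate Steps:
C(B, R) = 4 - 2*B (C(B, R) = 2*(2 - B) = 4 - 2*B)
p = 38 (p = 22 - 1*(-16) = 22 + 16 = 38)
(C(-2, -3)*3)*p = ((4 - 2*(-2))*3)*38 = ((4 + 4)*3)*38 = (8*3)*38 = 24*38 = 912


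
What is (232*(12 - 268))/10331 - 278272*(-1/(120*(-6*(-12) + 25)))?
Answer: 272938144/15031605 ≈ 18.158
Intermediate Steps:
(232*(12 - 268))/10331 - 278272*(-1/(120*(-6*(-12) + 25))) = (232*(-256))*(1/10331) - 278272*(-1/(120*(72 + 25))) = -59392*1/10331 - 278272/(97*(-120)) = -59392/10331 - 278272/(-11640) = -59392/10331 - 278272*(-1/11640) = -59392/10331 + 34784/1455 = 272938144/15031605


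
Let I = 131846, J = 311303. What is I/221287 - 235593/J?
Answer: -1008146623/6262482451 ≈ -0.16098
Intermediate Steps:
I/221287 - 235593/J = 131846/221287 - 235593/311303 = 131846*(1/221287) - 235593*1/311303 = 11986/20117 - 235593/311303 = -1008146623/6262482451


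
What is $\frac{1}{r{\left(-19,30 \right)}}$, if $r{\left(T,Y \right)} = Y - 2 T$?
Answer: $\frac{1}{68} \approx 0.014706$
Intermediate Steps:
$\frac{1}{r{\left(-19,30 \right)}} = \frac{1}{30 - -38} = \frac{1}{30 + 38} = \frac{1}{68}$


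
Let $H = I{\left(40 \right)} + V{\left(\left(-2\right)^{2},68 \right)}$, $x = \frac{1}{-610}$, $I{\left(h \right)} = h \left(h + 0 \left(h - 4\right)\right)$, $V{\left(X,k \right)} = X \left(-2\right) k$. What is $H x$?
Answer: $- \frac{528}{305} \approx -1.7311$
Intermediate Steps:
$V{\left(X,k \right)} = - 2 X k$
$I{\left(h \right)} = h^{2}$ ($I{\left(h \right)} = h \left(h + 0 \left(-4 + h\right)\right) = h \left(h + 0\right) = h h = h^{2}$)
$x = - \frac{1}{610} \approx -0.0016393$
$H = 1056$ ($H = 40^{2} - 2 \left(-2\right)^{2} \cdot 68 = 1600 - 8 \cdot 68 = 1600 - 544 = 1056$)
$H x = 1056 \left(- \frac{1}{610}\right) = - \frac{528}{305}$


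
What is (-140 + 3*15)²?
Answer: 9025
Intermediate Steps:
(-140 + 3*15)² = (-140 + 45)² = (-95)² = 9025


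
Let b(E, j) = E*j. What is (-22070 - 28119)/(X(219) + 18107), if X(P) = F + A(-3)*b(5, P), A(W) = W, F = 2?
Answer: -50189/14824 ≈ -3.3857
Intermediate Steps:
X(P) = 2 - 15*P
(-22070 - 28119)/(X(219) + 18107) = (-22070 - 28119)/((2 - 15*219) + 18107) = -50189/((2 - 3285) + 18107) = -50189/(-3283 + 18107) = -50189/14824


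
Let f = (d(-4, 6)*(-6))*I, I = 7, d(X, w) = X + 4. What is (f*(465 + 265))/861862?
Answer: 0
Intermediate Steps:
d(X, w) = 4 + X
f = 0 (f = ((4 - 4)*(-6))*7 = (0*(-6))*7 = 0*7 = 0)
(f*(465 + 265))/861862 = (0*(465 + 265))/861862 = (0*730)*(1/861862) = 0*(1/861862) = 0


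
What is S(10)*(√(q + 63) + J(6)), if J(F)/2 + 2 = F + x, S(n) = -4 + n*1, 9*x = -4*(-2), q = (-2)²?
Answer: 176/3 + 6*√67 ≈ 107.78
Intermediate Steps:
q = 4
x = 8/9 (x = (-4*(-2))/9 = (⅑)*8 = 8/9 ≈ 0.88889)
S(n) = -4 + n
J(F) = -20/9 + 2*F (J(F) = -4 + 2*(F + 8/9) = -4 + 2*(8/9 + F) = -4 + (16/9 + 2*F) = -20/9 + 2*F)
S(10)*(√(q + 63) + J(6)) = (-4 + 10)*(√(4 + 63) + (-20/9 + 2*6)) = 6*(√67 + (-20/9 + 12)) = 6*(√67 + 88/9) = 6*(88/9 + √67) = 176/3 + 6*√67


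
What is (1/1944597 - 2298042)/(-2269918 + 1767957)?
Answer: 4468765579073/976111854717 ≈ 4.5781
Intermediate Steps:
(1/1944597 - 2298042)/(-2269918 + 1767957) = (1/1944597 - 2298042)/(-501961) = -4468765579073/1944597*(-1/501961) = 4468765579073/976111854717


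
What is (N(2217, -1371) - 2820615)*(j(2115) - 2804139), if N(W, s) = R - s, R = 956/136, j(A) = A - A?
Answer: 268788099541923/34 ≈ 7.9055e+12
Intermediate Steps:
j(A) = 0
R = 239/34 (R = 956*(1/136) = 239/34 ≈ 7.0294)
N(W, s) = 239/34 - s
(N(2217, -1371) - 2820615)*(j(2115) - 2804139) = ((239/34 - 1*(-1371)) - 2820615)*(0 - 2804139) = ((239/34 + 1371) - 2820615)*(-2804139) = (46853/34 - 2820615)*(-2804139) = -95854057/34*(-2804139) = 268788099541923/34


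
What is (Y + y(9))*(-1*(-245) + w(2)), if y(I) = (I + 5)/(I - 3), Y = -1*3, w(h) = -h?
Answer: -162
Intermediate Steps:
Y = -3
y(I) = (5 + I)/(-3 + I)
(Y + y(9))*(-1*(-245) + w(2)) = (-3 + (5 + 9)/(-3 + 9))*(-1*(-245) - 1*2) = (-3 + 14/6)*(245 - 2) = (-3 + (⅙)*14)*243 = (-3 + 7/3)*243 = -⅔*243 = -162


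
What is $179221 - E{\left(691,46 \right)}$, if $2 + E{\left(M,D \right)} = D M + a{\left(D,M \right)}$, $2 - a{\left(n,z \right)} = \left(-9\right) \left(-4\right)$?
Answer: $147471$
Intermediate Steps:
$a{\left(n,z \right)} = -34$ ($a{\left(n,z \right)} = 2 - \left(-9\right) \left(-4\right) = 2 - 36 = -34$)
$E{\left(M,D \right)} = -36 + D M$ ($E{\left(M,D \right)} = -2 + \left(D M - 34\right) = -2 + \left(-34 + D M\right) = -36 + D M$)
$179221 - E{\left(691,46 \right)} = 179221 - \left(-36 + 46 \cdot 691\right) = 179221 - \left(-36 + 31786\right) = 179221 - 31750 = 147471$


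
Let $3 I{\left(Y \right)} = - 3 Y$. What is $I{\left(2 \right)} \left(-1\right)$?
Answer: $2$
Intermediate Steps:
$I{\left(Y \right)} = - Y$ ($I{\left(Y \right)} = \frac{\left(-3\right) Y}{3} = - Y$)
$I{\left(2 \right)} \left(-1\right) = \left(-1\right) 2 \left(-1\right) = \left(-2\right) \left(-1\right) = 2$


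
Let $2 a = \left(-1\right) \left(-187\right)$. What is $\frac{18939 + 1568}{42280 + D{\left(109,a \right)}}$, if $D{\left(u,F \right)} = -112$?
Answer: $\frac{20507}{42168} \approx 0.48632$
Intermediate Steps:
$a = \frac{187}{2}$ ($a = \frac{\left(-1\right) \left(-187\right)}{2} = \frac{1}{2} \cdot 187 = \frac{187}{2} \approx 93.5$)
$\frac{18939 + 1568}{42280 + D{\left(109,a \right)}} = \frac{18939 + 1568}{42280 - 112} = \frac{20507}{42168}$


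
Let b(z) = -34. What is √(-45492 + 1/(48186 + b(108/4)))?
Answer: I*√26369609565754/24076 ≈ 213.29*I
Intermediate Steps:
√(-45492 + 1/(48186 + b(108/4))) = √(-45492 + 1/(48186 - 34)) = √(-45492 + 1/48152) = √(-2190530783/48152) = I*√26369609565754/24076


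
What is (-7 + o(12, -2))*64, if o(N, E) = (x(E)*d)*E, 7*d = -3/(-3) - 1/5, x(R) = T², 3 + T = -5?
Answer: -48448/35 ≈ -1384.2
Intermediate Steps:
T = -8 (T = -3 - 5 = -8)
x(R) = 64 (x(R) = (-8)² = 64)
d = 4/35 (d = (-3/(-3) - 1/5)/7 = (-3*(-⅓) - 1*⅕)/7 = (1 - ⅕)/7 = (⅐)*(⅘) = 4/35 ≈ 0.11429)
o(N, E) = 256*E/35 (o(N, E) = (64*(4/35))*E = 256*E/35)
(-7 + o(12, -2))*64 = (-7 + (256/35)*(-2))*64 = (-7 - 512/35)*64 = -757/35*64 = -48448/35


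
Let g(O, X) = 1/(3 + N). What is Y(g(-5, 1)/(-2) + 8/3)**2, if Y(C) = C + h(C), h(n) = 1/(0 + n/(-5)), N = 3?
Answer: 58081/138384 ≈ 0.41971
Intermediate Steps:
g(O, X) = 1/6 (g(O, X) = 1/(3 + 3) = 1/6)
h(n) = -5/n (h(n) = 1/(0 + n*(-1/5)) = 1/(0 - n/5) = 1/(-n/5) = -5/n)
Y(C) = C - 5/C
Y(g(-5, 1)/(-2) + 8/3)**2 = (((1/6)/(-2) + 8/3) - 5/((1/6)/(-2) + 8/3))**2 = (((1/6)*(-1/2) + 8*(1/3)) - 5/((1/6)*(-1/2) + 8*(1/3)))**2 = ((-1/12 + 8/3) - 5/(-1/12 + 8/3))**2 = (31/12 - 5/31/12)**2 = (31/12 - 5*12/31)**2 = (31/12 - 60/31)**2 = (241/372)**2 = 58081/138384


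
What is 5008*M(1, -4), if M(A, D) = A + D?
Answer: -15024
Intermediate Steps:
5008*M(1, -4) = 5008*(1 - 4) = 5008*(-3) = -15024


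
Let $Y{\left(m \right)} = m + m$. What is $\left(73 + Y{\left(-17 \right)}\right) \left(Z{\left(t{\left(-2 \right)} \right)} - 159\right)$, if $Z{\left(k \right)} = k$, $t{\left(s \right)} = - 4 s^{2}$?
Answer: $-6825$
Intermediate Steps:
$Y{\left(m \right)} = 2 m$
$\left(73 + Y{\left(-17 \right)}\right) \left(Z{\left(t{\left(-2 \right)} \right)} - 159\right) = \left(73 + 2 \left(-17\right)\right) \left(- 4 \left(-2\right)^{2} - 159\right) = \left(73 - 34\right) \left(\left(-4\right) 4 - 159\right) = 39 \left(-16 - 159\right) = 39 \left(-175\right) = -6825$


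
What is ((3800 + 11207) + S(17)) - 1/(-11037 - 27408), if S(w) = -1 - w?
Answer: 576252106/38445 ≈ 14989.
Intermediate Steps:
((3800 + 11207) + S(17)) - 1/(-11037 - 27408) = ((3800 + 11207) + (-1 - 1*17)) - 1/(-11037 - 27408) = (15007 + (-1 - 17)) - 1/(-38445) = (15007 - 18) - 1*(-1/38445) = 14989 + 1/38445 = 576252106/38445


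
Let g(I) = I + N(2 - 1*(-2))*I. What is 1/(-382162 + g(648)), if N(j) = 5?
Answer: -1/378274 ≈ -2.6436e-6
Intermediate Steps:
g(I) = 6*I (g(I) = I + 5*I = 6*I)
1/(-382162 + g(648)) = 1/(-382162 + 6*648) = 1/(-382162 + 3888) = 1/(-378274) = -1/378274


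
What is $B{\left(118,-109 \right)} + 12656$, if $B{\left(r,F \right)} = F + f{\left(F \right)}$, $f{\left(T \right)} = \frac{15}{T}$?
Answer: $\frac{1367608}{109} \approx 12547.0$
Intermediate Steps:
$B{\left(r,F \right)} = F + \frac{15}{F}$
$B{\left(118,-109 \right)} + 12656 = \left(-109 + \frac{15}{-109}\right) + 12656 = \left(-109 + 15 \left(- \frac{1}{109}\right)\right) + 12656 = \left(-109 - \frac{15}{109}\right) + 12656 = - \frac{11896}{109} + 12656 = \frac{1367608}{109}$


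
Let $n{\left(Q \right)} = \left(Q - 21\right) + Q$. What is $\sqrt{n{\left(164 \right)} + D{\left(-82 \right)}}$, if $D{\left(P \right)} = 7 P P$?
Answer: $5 \sqrt{1895} \approx 217.66$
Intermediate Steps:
$D{\left(P \right)} = 7 P^{2}$
$n{\left(Q \right)} = -21 + 2 Q$ ($n{\left(Q \right)} = \left(-21 + Q\right) + Q = -21 + 2 Q$)
$\sqrt{n{\left(164 \right)} + D{\left(-82 \right)}} = \sqrt{\left(-21 + 2 \cdot 164\right) + 7 \left(-82\right)^{2}} = \sqrt{\left(-21 + 328\right) + 7 \cdot 6724} = \sqrt{307 + 47068} = \sqrt{47375} = 5 \sqrt{1895}$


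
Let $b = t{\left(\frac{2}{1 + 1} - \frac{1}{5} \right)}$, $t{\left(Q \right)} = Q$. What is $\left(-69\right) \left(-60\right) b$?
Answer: $3312$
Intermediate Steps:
$b = \frac{4}{5}$ ($b = \frac{2}{1 + 1} - \frac{1}{5} = \frac{2}{2} - \frac{1}{5} = 2 \cdot \frac{1}{2} - \frac{1}{5} = 1 - \frac{1}{5} = \frac{4}{5} \approx 0.8$)
$\left(-69\right) \left(-60\right) b = \left(-69\right) \left(-60\right) \frac{4}{5} = 4140 \cdot \frac{4}{5} = 3312$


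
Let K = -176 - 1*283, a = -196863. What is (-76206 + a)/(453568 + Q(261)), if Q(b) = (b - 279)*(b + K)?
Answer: -273069/457132 ≈ -0.59735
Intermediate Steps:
K = -459 (K = -176 - 283 = -459)
Q(b) = (-459 + b)*(-279 + b) (Q(b) = (b - 279)*(b - 459) = (-279 + b)*(-459 + b) = (-459 + b)*(-279 + b))
(-76206 + a)/(453568 + Q(261)) = (-76206 - 196863)/(453568 + (128061 + 261**2 - 738*261)) = -273069/(453568 + (128061 + 68121 - 192618)) = -273069/(453568 + 3564) = -273069/457132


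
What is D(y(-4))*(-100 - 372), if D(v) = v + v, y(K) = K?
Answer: 3776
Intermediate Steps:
D(v) = 2*v
D(y(-4))*(-100 - 372) = (2*(-4))*(-100 - 372) = -8*(-472) = 3776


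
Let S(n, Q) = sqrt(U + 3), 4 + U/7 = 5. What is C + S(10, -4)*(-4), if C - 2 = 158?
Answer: 160 - 4*sqrt(10) ≈ 147.35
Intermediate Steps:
U = 7 (U = -28 + 7*5 = -28 + 35 = 7)
C = 160 (C = 2 + 158 = 160)
S(n, Q) = sqrt(10) (S(n, Q) = sqrt(7 + 3) = sqrt(10))
C + S(10, -4)*(-4) = 160 + sqrt(10)*(-4) = 160 - 4*sqrt(10)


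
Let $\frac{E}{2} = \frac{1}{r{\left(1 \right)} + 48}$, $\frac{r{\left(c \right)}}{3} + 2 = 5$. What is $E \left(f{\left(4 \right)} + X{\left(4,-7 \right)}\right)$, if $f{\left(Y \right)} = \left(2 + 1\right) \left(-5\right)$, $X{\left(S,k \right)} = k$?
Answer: $- \frac{44}{57} \approx -0.77193$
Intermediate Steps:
$r{\left(c \right)} = 9$ ($r{\left(c \right)} = -6 + 3 \cdot 5 = -6 + 15 = 9$)
$f{\left(Y \right)} = -15$ ($f{\left(Y \right)} = 3 \left(-5\right) = -15$)
$E = \frac{2}{57}$ ($E = \frac{2}{9 + 48} = \frac{2}{57} \approx 0.035088$)
$E \left(f{\left(4 \right)} + X{\left(4,-7 \right)}\right) = \frac{2 \left(-15 - 7\right)}{57} = \frac{2}{57} \left(-22\right) = - \frac{44}{57}$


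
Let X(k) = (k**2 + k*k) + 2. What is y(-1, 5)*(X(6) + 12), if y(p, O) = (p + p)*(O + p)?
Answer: -688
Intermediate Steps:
X(k) = 2 + 2*k**2 (X(k) = (k**2 + k**2) + 2 = 2*k**2 + 2 = 2 + 2*k**2)
y(p, O) = 2*p*(O + p) (y(p, O) = (2*p)*(O + p) = 2*p*(O + p))
y(-1, 5)*(X(6) + 12) = (2*(-1)*(5 - 1))*((2 + 2*6**2) + 12) = (2*(-1)*4)*((2 + 2*36) + 12) = -8*((2 + 72) + 12) = -8*(74 + 12) = -8*86 = -688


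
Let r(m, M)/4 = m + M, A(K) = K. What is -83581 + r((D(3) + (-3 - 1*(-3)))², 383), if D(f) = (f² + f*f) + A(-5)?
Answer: -81373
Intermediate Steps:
D(f) = -5 + 2*f² (D(f) = (f² + f*f) - 5 = (f² + f²) - 5 = 2*f² - 5 = -5 + 2*f²)
r(m, M) = 4*M + 4*m (r(m, M) = 4*(m + M) = 4*(M + m) = 4*M + 4*m)
-83581 + r((D(3) + (-3 - 1*(-3)))², 383) = -83581 + (4*383 + 4*((-5 + 2*3²) + (-3 - 1*(-3)))²) = -83581 + (1532 + 4*((-5 + 2*9) + (-3 + 3))²) = -83581 + (1532 + 4*((-5 + 18) + 0)²) = -83581 + (1532 + 4*(13 + 0)²) = -83581 + (1532 + 4*13²) = -83581 + (1532 + 4*169) = -83581 + (1532 + 676) = -83581 + 2208 = -81373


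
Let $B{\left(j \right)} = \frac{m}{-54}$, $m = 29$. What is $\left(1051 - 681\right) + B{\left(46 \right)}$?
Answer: $\frac{19951}{54} \approx 369.46$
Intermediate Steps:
$B{\left(j \right)} = - \frac{29}{54}$ ($B{\left(j \right)} = \frac{29}{-54} = 29 \left(- \frac{1}{54}\right) = - \frac{29}{54}$)
$\left(1051 - 681\right) + B{\left(46 \right)} = \left(1051 - 681\right) - \frac{29}{54} = 370 - \frac{29}{54} = \frac{19951}{54}$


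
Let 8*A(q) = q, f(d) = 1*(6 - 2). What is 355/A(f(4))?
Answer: 710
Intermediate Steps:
f(d) = 4 (f(d) = 1*4 = 4)
A(q) = q/8
355/A(f(4)) = 355/(((1/8)*4)) = 355/(1/2) = 355*2 = 710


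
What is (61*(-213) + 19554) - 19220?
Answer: -12659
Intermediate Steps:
(61*(-213) + 19554) - 19220 = (-12993 + 19554) - 19220 = 6561 - 19220 = -12659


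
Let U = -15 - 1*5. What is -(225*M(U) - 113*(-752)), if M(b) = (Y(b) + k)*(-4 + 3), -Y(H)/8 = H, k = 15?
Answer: -45601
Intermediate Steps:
Y(H) = -8*H
U = -20 (U = -15 - 5 = -20)
M(b) = -15 + 8*b (M(b) = (-8*b + 15)*(-4 + 3) = (15 - 8*b)*(-1) = -15 + 8*b)
-(225*M(U) - 113*(-752)) = -(225*(-15 + 8*(-20)) - 113*(-752)) = -(225*(-15 - 160) + 84976) = -(225*(-175) + 84976) = -(-39375 + 84976) = -1*45601 = -45601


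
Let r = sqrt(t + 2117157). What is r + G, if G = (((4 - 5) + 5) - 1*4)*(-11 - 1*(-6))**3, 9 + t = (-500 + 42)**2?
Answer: 56*sqrt(742) ≈ 1525.4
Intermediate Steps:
t = 209755 (t = -9 + (-500 + 42)**2 = -9 + (-458)**2 = -9 + 209764 = 209755)
G = 0 (G = ((-1 + 5) - 4)*(-11 + 6)**3 = (4 - 4)*(-5)**3 = 0*(-125) = 0)
r = 56*sqrt(742) (r = sqrt(209755 + 2117157) = sqrt(2326912) = 56*sqrt(742) ≈ 1525.4)
r + G = 56*sqrt(742) + 0 = 56*sqrt(742)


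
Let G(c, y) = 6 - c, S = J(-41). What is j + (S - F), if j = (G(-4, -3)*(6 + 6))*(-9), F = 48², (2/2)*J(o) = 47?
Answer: -3337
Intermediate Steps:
J(o) = 47
S = 47
F = 2304
j = -1080 (j = ((6 - 1*(-4))*(6 + 6))*(-9) = ((6 + 4)*12)*(-9) = (10*12)*(-9) = 120*(-9) = -1080)
j + (S - F) = -1080 + (47 - 1*2304) = -1080 + (47 - 2304) = -1080 - 2257 = -3337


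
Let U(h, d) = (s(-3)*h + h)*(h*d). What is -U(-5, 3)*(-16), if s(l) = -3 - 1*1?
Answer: -3600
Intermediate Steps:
s(l) = -4 (s(l) = -3 - 1 = -4)
U(h, d) = -3*d*h² (U(h, d) = (-4*h + h)*(h*d) = (-3*h)*(d*h) = -3*d*h²)
-U(-5, 3)*(-16) = -(-3)*3*(-5)²*(-16) = -(-3)*3*25*(-16) = -1*(-225)*(-16) = 225*(-16) = -3600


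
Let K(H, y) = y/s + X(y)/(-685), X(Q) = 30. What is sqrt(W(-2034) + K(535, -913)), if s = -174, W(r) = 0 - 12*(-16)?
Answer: sqrt(112060840854)/23838 ≈ 14.043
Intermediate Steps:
W(r) = 192 (W(r) = 0 + 192 = 192)
K(H, y) = -6/137 - y/174 (K(H, y) = y/(-174) + 30/(-685) = y*(-1/174) + 30*(-1/685) = -y/174 - 6/137 = -6/137 - y/174)
sqrt(W(-2034) + K(535, -913)) = sqrt(192 + (-6/137 - 1/174*(-913))) = sqrt(192 + (-6/137 + 913/174)) = sqrt(192 + 124037/23838) = sqrt(4700933/23838) = sqrt(112060840854)/23838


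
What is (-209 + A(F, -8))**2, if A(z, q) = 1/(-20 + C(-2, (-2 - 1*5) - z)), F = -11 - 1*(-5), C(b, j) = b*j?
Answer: 14160169/324 ≈ 43704.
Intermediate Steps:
F = -6 (F = -11 + 5 = -6)
A(z, q) = 1/(-6 + 2*z) (A(z, q) = 1/(-20 - 2*((-2 - 1*5) - z)) = 1/(-20 - 2*((-2 - 5) - z)) = 1/(-20 - 2*(-7 - z)) = 1/(-20 + (14 + 2*z)) = 1/(-6 + 2*z))
(-209 + A(F, -8))**2 = (-209 + 1/(2*(-3 - 6)))**2 = (-209 + (1/2)/(-9))**2 = (-209 + (1/2)*(-1/9))**2 = (-209 - 1/18)**2 = (-3763/18)**2 = 14160169/324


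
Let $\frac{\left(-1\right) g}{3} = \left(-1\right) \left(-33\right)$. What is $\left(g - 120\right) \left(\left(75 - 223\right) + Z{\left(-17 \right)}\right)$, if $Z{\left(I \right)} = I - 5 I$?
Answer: $17520$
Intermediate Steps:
$Z{\left(I \right)} = - 4 I$
$g = -99$ ($g = - 3 \left(\left(-1\right) \left(-33\right)\right) = \left(-3\right) 33 = -99$)
$\left(g - 120\right) \left(\left(75 - 223\right) + Z{\left(-17 \right)}\right) = \left(-99 - 120\right) \left(\left(75 - 223\right) - -68\right) = - 219 \left(-148 + 68\right) = \left(-219\right) \left(-80\right) = 17520$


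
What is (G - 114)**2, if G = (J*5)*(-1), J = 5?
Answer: 19321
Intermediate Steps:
G = -25 (G = (5*5)*(-1) = 25*(-1) = -25)
(G - 114)**2 = (-25 - 114)**2 = (-139)**2 = 19321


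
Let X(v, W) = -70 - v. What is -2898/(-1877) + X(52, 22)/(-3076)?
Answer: 4571621/2886826 ≈ 1.5836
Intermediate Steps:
-2898/(-1877) + X(52, 22)/(-3076) = -2898/(-1877) + (-70 - 1*52)/(-3076) = -2898*(-1/1877) + (-70 - 52)*(-1/3076) = 2898/1877 - 122*(-1/3076) = 2898/1877 + 61/1538 = 4571621/2886826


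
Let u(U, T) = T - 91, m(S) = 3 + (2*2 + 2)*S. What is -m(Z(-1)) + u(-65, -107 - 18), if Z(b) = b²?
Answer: -225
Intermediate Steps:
m(S) = 3 + 6*S (m(S) = 3 + (4 + 2)*S = 3 + 6*S)
u(U, T) = -91 + T
-m(Z(-1)) + u(-65, -107 - 18) = -(3 + 6*(-1)²) + (-91 + (-107 - 18)) = -(3 + 6*1) + (-91 - 125) = -(3 + 6) - 216 = -1*9 - 216 = -9 - 216 = -225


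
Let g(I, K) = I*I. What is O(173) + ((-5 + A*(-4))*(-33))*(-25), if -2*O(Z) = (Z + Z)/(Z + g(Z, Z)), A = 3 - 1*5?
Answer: 430649/174 ≈ 2475.0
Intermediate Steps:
A = -2 (A = 3 - 5 = -2)
g(I, K) = I²
O(Z) = -Z/(Z + Z²) (O(Z) = -(Z + Z)/(2*(Z + Z²)) = -2*Z/(2*(Z + Z²)) = -Z/(Z + Z²))
O(173) + ((-5 + A*(-4))*(-33))*(-25) = -1/(1 + 173) + ((-5 - 2*(-4))*(-33))*(-25) = -1/174 + ((-5 + 8)*(-33))*(-25) = -1*1/174 + (3*(-33))*(-25) = -1/174 - 99*(-25) = -1/174 + 2475 = 430649/174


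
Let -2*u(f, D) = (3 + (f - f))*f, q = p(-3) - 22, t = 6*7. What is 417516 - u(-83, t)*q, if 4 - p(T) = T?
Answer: 838767/2 ≈ 4.1938e+5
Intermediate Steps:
p(T) = 4 - T
t = 42
q = -15 (q = (4 - 1*(-3)) - 22 = (4 + 3) - 22 = 7 - 22 = -15)
u(f, D) = -3*f/2 (u(f, D) = -(3 + (f - f))*f/2 = -(3 + 0)*f/2 = -3*f/2)
417516 - u(-83, t)*q = 417516 - (-3/2*(-83))*(-15) = 417516 - 249*(-15)/2 = 417516 - 1*(-3735/2) = 417516 + 3735/2 = 838767/2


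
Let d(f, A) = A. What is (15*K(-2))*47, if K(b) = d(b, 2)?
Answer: 1410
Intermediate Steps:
K(b) = 2
(15*K(-2))*47 = (15*2)*47 = 30*47 = 1410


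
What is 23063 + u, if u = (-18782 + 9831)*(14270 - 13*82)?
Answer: -118165941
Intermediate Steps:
u = -118189004 (u = -8951*(14270 - 1066) = -8951*13204 = -118189004)
23063 + u = 23063 - 118189004 = -118165941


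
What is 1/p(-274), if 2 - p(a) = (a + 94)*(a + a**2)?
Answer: 1/13464362 ≈ 7.4270e-8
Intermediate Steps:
p(a) = 2 - (94 + a)*(a + a**2) (p(a) = 2 - (a + 94)*(a + a**2) = 2 - (94 + a)*(a + a**2))
1/p(-274) = 1/(2 - 1*(-274)**3 - 95*(-274)**2 - 94*(-274)) = 1/(2 - 1*(-20570824) - 95*75076 + 25756) = 1/(2 + 20570824 - 7132220 + 25756) = 1/13464362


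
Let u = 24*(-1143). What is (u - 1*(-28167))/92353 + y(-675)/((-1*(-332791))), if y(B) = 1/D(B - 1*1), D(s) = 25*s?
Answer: 4133763314147/519408778068700 ≈ 0.0079586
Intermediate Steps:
u = -27432
y(B) = 1/(-25 + 25*B) (y(B) = 1/(25*(B - 1*1)) = 1/(25*(B - 1)) = 1/(25*(-1 + B)) = 1/(-25 + 25*B))
(u - 1*(-28167))/92353 + y(-675)/((-1*(-332791))) = (-27432 - 1*(-28167))/92353 + (1/(25*(-1 - 675)))/((-1*(-332791))) = (-27432 + 28167)*(1/92353) + ((1/25)/(-676))/332791 = 735*(1/92353) + ((1/25)*(-1/676))*(1/332791) = 735/92353 - 1/16900*1/332791 = 735/92353 - 1/5624167900 = 4133763314147/519408778068700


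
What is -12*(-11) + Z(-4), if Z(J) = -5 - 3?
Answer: 124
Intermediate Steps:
Z(J) = -8
-12*(-11) + Z(-4) = -12*(-11) - 8 = 132 - 8 = 124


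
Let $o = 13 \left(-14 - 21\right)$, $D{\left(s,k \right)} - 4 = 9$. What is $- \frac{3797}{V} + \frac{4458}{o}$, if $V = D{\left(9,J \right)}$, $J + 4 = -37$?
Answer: $- \frac{137353}{455} \approx -301.87$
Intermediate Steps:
$J = -41$ ($J = -4 - 37 = -41$)
$D{\left(s,k \right)} = 13$ ($D{\left(s,k \right)} = 4 + 9 = 13$)
$o = -455$ ($o = 13 \left(-35\right) = -455$)
$V = 13$
$- \frac{3797}{V} + \frac{4458}{o} = - \frac{3797}{13} + \frac{4458}{-455} = \left(-3797\right) \frac{1}{13} + 4458 \left(- \frac{1}{455}\right) = - \frac{3797}{13} - \frac{4458}{455} = - \frac{137353}{455}$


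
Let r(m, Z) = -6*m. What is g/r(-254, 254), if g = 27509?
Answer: 27509/1524 ≈ 18.051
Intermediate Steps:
g/r(-254, 254) = 27509/((-6*(-254))) = 27509/1524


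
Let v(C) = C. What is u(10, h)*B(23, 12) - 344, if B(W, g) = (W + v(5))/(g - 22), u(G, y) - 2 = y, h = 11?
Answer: -1902/5 ≈ -380.40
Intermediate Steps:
u(G, y) = 2 + y
B(W, g) = (5 + W)/(-22 + g) (B(W, g) = (W + 5)/(g - 22) = (5 + W)/(-22 + g))
u(10, h)*B(23, 12) - 344 = (2 + 11)*((5 + 23)/(-22 + 12)) - 344 = 13*(28/(-10)) - 344 = 13*(-⅒*28) - 344 = 13*(-14/5) - 344 = -182/5 - 344 = -1902/5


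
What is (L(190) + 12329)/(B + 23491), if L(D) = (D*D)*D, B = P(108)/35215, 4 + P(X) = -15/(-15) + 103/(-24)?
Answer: 1161474483528/3970730677 ≈ 292.51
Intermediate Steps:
P(X) = -175/24 (P(X) = -4 + (-15/(-15) + 103/(-24)) = -4 + (-15*(-1/15) + 103*(-1/24)) = -4 + (1 - 103/24) = -4 - 79/24 = -175/24)
B = -35/169032 (B = -175/24/35215 = -175/24*1/35215 = -35/169032 ≈ -0.00020706)
L(D) = D³ (L(D) = D²*D = D³)
(L(190) + 12329)/(B + 23491) = (190³ + 12329)/(-35/169032 + 23491) = (6859000 + 12329)/(3970730677/169032) = 6871329*(169032/3970730677) = 1161474483528/3970730677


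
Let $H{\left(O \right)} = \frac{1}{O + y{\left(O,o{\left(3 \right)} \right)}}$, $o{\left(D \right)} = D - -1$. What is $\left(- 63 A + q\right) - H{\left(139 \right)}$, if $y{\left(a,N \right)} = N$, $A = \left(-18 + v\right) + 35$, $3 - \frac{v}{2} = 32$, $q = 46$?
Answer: $\frac{375946}{143} \approx 2629.0$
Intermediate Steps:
$v = -58$ ($v = 6 - 64 = -58$)
$o{\left(D \right)} = 1 + D$ ($o{\left(D \right)} = D + 1 = 1 + D$)
$A = -41$ ($A = \left(-18 - 58\right) + 35 = -76 + 35 = -41$)
$H{\left(O \right)} = \frac{1}{4 + O}$ ($H{\left(O \right)} = \frac{1}{O + \left(1 + 3\right)} = \frac{1}{O + 4} = \frac{1}{4 + O}$)
$\left(- 63 A + q\right) - H{\left(139 \right)} = \left(\left(-63\right) \left(-41\right) + 46\right) - \frac{1}{4 + 139} = \left(2583 + 46\right) - \frac{1}{143} = 2629 - \frac{1}{143} = \frac{375946}{143}$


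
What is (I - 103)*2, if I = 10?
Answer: -186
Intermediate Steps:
(I - 103)*2 = (10 - 103)*2 = -93*2 = -186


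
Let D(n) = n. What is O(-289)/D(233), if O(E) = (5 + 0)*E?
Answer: -1445/233 ≈ -6.2017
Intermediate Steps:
O(E) = 5*E
O(-289)/D(233) = (5*(-289))/233 = -1445*1/233 = -1445/233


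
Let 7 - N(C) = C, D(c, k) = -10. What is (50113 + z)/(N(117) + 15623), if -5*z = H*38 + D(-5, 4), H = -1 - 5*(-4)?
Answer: 249853/77565 ≈ 3.2212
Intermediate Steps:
H = 19 (H = -1 + 20 = 19)
N(C) = 7 - C
z = -712/5 (z = -(19*38 - 10)/5 = -(722 - 10)/5 = -1/5*712 = -712/5 ≈ -142.40)
(50113 + z)/(N(117) + 15623) = (50113 - 712/5)/((7 - 1*117) + 15623) = 249853/(5*((7 - 117) + 15623)) = 249853/(5*(-110 + 15623)) = (249853/5)/15513 = (249853/5)*(1/15513) = 249853/77565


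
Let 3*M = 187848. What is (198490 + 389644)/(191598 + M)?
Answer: 294067/127107 ≈ 2.3135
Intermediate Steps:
M = 62616 (M = (⅓)*187848 = 62616)
(198490 + 389644)/(191598 + M) = (198490 + 389644)/(191598 + 62616) = 588134/254214 = 588134*(1/254214) = 294067/127107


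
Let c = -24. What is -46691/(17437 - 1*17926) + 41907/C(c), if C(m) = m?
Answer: -6457313/3912 ≈ -1650.6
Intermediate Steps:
-46691/(17437 - 1*17926) + 41907/C(c) = -46691/(17437 - 1*17926) + 41907/(-24) = -46691/(17437 - 17926) + 41907*(-1/24) = -46691/(-489) - 13969/8 = -46691*(-1/489) - 13969/8 = 46691/489 - 13969/8 = -6457313/3912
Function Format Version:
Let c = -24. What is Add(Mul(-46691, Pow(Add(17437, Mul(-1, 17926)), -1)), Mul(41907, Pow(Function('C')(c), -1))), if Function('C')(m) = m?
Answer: Rational(-6457313, 3912) ≈ -1650.6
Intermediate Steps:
Add(Mul(-46691, Pow(Add(17437, Mul(-1, 17926)), -1)), Mul(41907, Pow(Function('C')(c), -1))) = Add(Mul(-46691, Pow(Add(17437, Mul(-1, 17926)), -1)), Mul(41907, Pow(-24, -1))) = Add(Mul(-46691, Pow(Add(17437, -17926), -1)), Mul(41907, Rational(-1, 24))) = Add(Mul(-46691, Pow(-489, -1)), Rational(-13969, 8)) = Add(Mul(-46691, Rational(-1, 489)), Rational(-13969, 8)) = Add(Rational(46691, 489), Rational(-13969, 8)) = Rational(-6457313, 3912)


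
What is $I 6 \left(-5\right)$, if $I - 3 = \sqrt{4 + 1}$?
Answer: $-90 - 30 \sqrt{5} \approx -157.08$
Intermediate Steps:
$I = 3 + \sqrt{5}$ ($I = 3 + \sqrt{4 + 1} = 3 + \sqrt{5} \approx 5.2361$)
$I 6 \left(-5\right) = \left(3 + \sqrt{5}\right) 6 \left(-5\right) = \left(18 + 6 \sqrt{5}\right) \left(-5\right) = -90 - 30 \sqrt{5}$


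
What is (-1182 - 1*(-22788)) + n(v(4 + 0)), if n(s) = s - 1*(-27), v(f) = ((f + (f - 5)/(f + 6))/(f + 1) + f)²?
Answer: 54139621/2500 ≈ 21656.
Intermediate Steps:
v(f) = (f + (f + (-5 + f)/(6 + f))/(1 + f))² (v(f) = ((f + (-5 + f)/(6 + f))/(1 + f) + f)² = (f + (f + (-5 + f)/(6 + f))/(1 + f))²)
n(s) = 27 + s (n(s) = s + 27 = 27 + s)
(-1182 - 1*(-22788)) + n(v(4 + 0)) = (-1182 - 1*(-22788)) + (27 + (-5 + (4 + 0)³ + 8*(4 + 0)² + 13*(4 + 0))²/((1 + (4 + 0))²*(6 + (4 + 0))²)) = (-1182 + 22788) + (27 + (-5 + 4³ + 8*4² + 13*4)²/((1 + 4)²*(6 + 4)²)) = 21606 + (27 + (-5 + 64 + 8*16 + 52)²/(5²*10²)) = 21606 + (27 + (1/25)*(1/100)*(-5 + 64 + 128 + 52)²) = 21606 + (27 + (1/25)*(1/100)*239²) = 21606 + (27 + (1/25)*(1/100)*57121) = 21606 + (27 + 57121/2500) = 21606 + 124621/2500 = 54139621/2500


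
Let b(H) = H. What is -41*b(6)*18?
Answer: -4428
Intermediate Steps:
-41*b(6)*18 = -41*6*18 = -246*18 = -4428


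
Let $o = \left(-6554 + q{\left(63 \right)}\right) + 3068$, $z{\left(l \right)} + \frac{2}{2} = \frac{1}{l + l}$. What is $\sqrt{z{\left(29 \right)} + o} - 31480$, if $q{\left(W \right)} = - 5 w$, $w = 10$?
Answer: $-31480 + \frac{i \sqrt{11898410}}{58} \approx -31480.0 + 59.473 i$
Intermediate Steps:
$z{\left(l \right)} = -1 + \frac{1}{2 l}$ ($z{\left(l \right)} = -1 + \frac{1}{l + l} = -1 + \frac{1}{2 l}$)
$q{\left(W \right)} = -50$ ($q{\left(W \right)} = \left(-5\right) 10 = -50$)
$o = -3536$ ($o = \left(-6554 - 50\right) + 3068 = -6604 + 3068 = -3536$)
$\sqrt{z{\left(29 \right)} + o} - 31480 = \sqrt{\frac{\frac{1}{2} - 29}{29} - 3536} - 31480 = \sqrt{\frac{1}{29} \left(- \frac{57}{2}\right) - 3536} - 31480 = \sqrt{- \frac{57}{58} - 3536} - 31480 = \sqrt{- \frac{205145}{58}} - 31480 = \frac{i \sqrt{11898410}}{58} - 31480 = -31480 + \frac{i \sqrt{11898410}}{58}$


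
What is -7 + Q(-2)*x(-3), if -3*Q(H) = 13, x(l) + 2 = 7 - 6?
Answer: -8/3 ≈ -2.6667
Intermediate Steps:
x(l) = -1 (x(l) = -2 + (7 - 6) = -2 + 1 = -1)
Q(H) = -13/3 (Q(H) = -⅓*13 = -13/3)
-7 + Q(-2)*x(-3) = -7 - 13/3*(-1) = -7 + 13/3 = -8/3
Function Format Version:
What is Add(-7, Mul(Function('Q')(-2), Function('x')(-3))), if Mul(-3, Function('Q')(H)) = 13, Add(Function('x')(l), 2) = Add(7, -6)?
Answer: Rational(-8, 3) ≈ -2.6667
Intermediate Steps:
Function('x')(l) = -1 (Function('x')(l) = Add(-2, Add(7, -6)) = Add(-2, 1) = -1)
Function('Q')(H) = Rational(-13, 3) (Function('Q')(H) = Mul(Rational(-1, 3), 13) = Rational(-13, 3))
Add(-7, Mul(Function('Q')(-2), Function('x')(-3))) = Add(-7, Mul(Rational(-13, 3), -1)) = Add(-7, Rational(13, 3)) = Rational(-8, 3)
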